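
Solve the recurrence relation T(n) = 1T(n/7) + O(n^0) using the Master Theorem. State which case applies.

Master Theorem for T(n) = 1T(n/7) + O(n^0):

a = 1, b = 7, c = 0
log_b(a) = log_7(1) = 0.0000

Case 2: c = 0 = log_7(1) = 0.0000
T(n) = O(n^0 log n) = O(log n)

For T(n) = 1T(n/7) + O(n^0): log_7(1) = 0.0000. This is Case 2 of the Master Theorem (c = log_b(a), equal work at all levels), giving O(log n).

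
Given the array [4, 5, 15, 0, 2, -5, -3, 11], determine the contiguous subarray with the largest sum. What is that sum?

Using Kadane's algorithm on [4, 5, 15, 0, 2, -5, -3, 11]:

Scanning through the array:
Position 1 (value 5): max_ending_here = 9, max_so_far = 9
Position 2 (value 15): max_ending_here = 24, max_so_far = 24
Position 3 (value 0): max_ending_here = 24, max_so_far = 24
Position 4 (value 2): max_ending_here = 26, max_so_far = 26
Position 5 (value -5): max_ending_here = 21, max_so_far = 26
Position 6 (value -3): max_ending_here = 18, max_so_far = 26
Position 7 (value 11): max_ending_here = 29, max_so_far = 29

Maximum subarray: [4, 5, 15, 0, 2, -5, -3, 11]
Maximum sum: 29

The maximum subarray is [4, 5, 15, 0, 2, -5, -3, 11] with sum 29. This subarray runs from index 0 to index 7.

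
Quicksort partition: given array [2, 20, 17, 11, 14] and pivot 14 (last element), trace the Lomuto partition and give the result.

Lomuto partition with pivot = 14:

Initial array: [2, 20, 17, 11, 14]

arr[0]=2 <= 14: swap with position 0, array becomes [2, 20, 17, 11, 14]
arr[1]=20 > 14: no swap
arr[2]=17 > 14: no swap
arr[3]=11 <= 14: swap with position 1, array becomes [2, 11, 17, 20, 14]

Place pivot at position 2: [2, 11, 14, 20, 17]
Pivot position: 2

After partitioning with pivot 14, the array becomes [2, 11, 14, 20, 17]. The pivot is placed at index 2. All elements to the left of the pivot are <= 14, and all elements to the right are > 14.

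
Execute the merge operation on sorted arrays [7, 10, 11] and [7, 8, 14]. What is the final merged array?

Merging process:

Compare 7 vs 7: take 7 from left. Merged: [7]
Compare 10 vs 7: take 7 from right. Merged: [7, 7]
Compare 10 vs 8: take 8 from right. Merged: [7, 7, 8]
Compare 10 vs 14: take 10 from left. Merged: [7, 7, 8, 10]
Compare 11 vs 14: take 11 from left. Merged: [7, 7, 8, 10, 11]
Append remaining from right: [14]. Merged: [7, 7, 8, 10, 11, 14]

Final merged array: [7, 7, 8, 10, 11, 14]
Total comparisons: 5

The merged array is [7, 7, 8, 10, 11, 14], requiring 5 comparisons. The merge step runs in O(n) time where n is the total number of elements.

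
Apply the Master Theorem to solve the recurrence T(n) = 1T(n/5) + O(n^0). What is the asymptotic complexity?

Master Theorem for T(n) = 1T(n/5) + O(n^0):

a = 1, b = 5, c = 0
log_b(a) = log_5(1) = 0.0000

Case 2: c = 0 = log_5(1) = 0.0000
T(n) = O(n^0 log n) = O(log n)

For T(n) = 1T(n/5) + O(n^0): log_5(1) = 0.0000. This is Case 2 of the Master Theorem (c = log_b(a), equal work at all levels), giving O(log n).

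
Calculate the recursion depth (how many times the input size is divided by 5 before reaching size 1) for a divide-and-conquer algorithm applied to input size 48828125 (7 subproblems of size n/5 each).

For divide and conquer with division factor 5:

Problem sizes at each level:
Level 0: 48828125
Level 1: 9765625
Level 2: 1953125
Level 3: 390625
Level 4: 78125
Level 5: 15625
Level 6: 3125
Level 7: 625
Level 8: 125
Level 9: 25
Level 10: 5
Level 11: 1

The root is level 0 and the size-1 base case is level 11 (the tree spans levels 0 through 11, i.e. 12 levels counting the root), so the depth is the number of divisions: log_5(48828125) = 11

The recursion tree depth is log_5(48828125) = 11. At each level, the problem size is divided by 5, so it takes 11 divisions to reduce to a base case of size 1. The algorithm makes 7 recursive calls at each level.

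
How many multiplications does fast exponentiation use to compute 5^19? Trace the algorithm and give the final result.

Computing 5^19 by squaring (build up from 5^1; each line after the first costs one multiplication):

5^1 = 5
5^2 = (5^1)^2 = 5^2 = 25
5^4 = (5^2)^2 = 25^2 = 625
5^8 = (5^4)^2 = 625^2 = 390625
5^9 = 5 * 5^8 = 5 * 390625 = 1953125
5^18 = (5^9)^2 = 1953125^2 = 3814697265625
5^19 = 5 * 5^18 = 5 * 3814697265625 = 19073486328125

Result: 19073486328125
Multiplications needed: 6 (6 lines after 5^1)

5^19 = 19073486328125. Using exponentiation by squaring, this requires 6 multiplications. The key idea: if the exponent is even, square the half-power; if odd, multiply by the base once.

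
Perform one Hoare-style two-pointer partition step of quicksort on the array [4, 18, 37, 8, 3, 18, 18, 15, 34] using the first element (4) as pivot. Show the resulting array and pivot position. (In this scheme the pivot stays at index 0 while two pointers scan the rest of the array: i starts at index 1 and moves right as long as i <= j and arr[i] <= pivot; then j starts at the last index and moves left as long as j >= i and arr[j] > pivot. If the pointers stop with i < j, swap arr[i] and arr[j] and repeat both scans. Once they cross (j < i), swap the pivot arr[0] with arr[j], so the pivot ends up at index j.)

Hoare-style two-pointer partition with pivot = 4:

Initial array: [4, 18, 37, 8, 3, 18, 18, 15, 34]

Pointers start at i = 1, j = 8.
i stops at index 1 (arr[1]=18 > 4), j stops at index 4 (arr[4]=3 <= 4): swap arr[1] and arr[4], array becomes [4, 3, 37, 8, 18, 18, 18, 15, 34]
i ends at 2, j ends at 1: the pointers have crossed (j < i), so scanning stops.

Swap pivot arr[0] with arr[1] to place pivot at position 1: [3, 4, 37, 8, 18, 18, 18, 15, 34]
Pivot position: 1

After partitioning with pivot 4, the array becomes [3, 4, 37, 8, 18, 18, 18, 15, 34]. The pivot is placed at index 1. All elements to the left of the pivot are <= 4, and all elements to the right are > 4.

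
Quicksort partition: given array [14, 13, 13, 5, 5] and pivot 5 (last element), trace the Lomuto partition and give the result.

Lomuto partition with pivot = 5:

Initial array: [14, 13, 13, 5, 5]

arr[0]=14 > 5: no swap
arr[1]=13 > 5: no swap
arr[2]=13 > 5: no swap
arr[3]=5 <= 5: swap with position 0, array becomes [5, 13, 13, 14, 5]

Place pivot at position 1: [5, 5, 13, 14, 13]
Pivot position: 1

After partitioning with pivot 5, the array becomes [5, 5, 13, 14, 13]. The pivot is placed at index 1. All elements to the left of the pivot are <= 5, and all elements to the right are > 5.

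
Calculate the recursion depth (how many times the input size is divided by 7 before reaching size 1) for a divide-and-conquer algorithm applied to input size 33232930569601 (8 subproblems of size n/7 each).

For divide and conquer with division factor 7:

Problem sizes at each level:
Level 0: 33232930569601
Level 1: 4747561509943
Level 2: 678223072849
Level 3: 96889010407
Level 4: 13841287201
Level 5: 1977326743
Level 6: 282475249
Level 7: 40353607
Level 8: 5764801
Level 9: 823543
Level 10: 117649
Level 11: 16807
Level 12: 2401
Level 13: 343
Level 14: 49
Level 15: 7
Level 16: 1

The root is level 0 and the size-1 base case is level 16 (the tree spans levels 0 through 16, i.e. 17 levels counting the root), so the depth is the number of divisions: log_7(33232930569601) = 16

The recursion tree depth is log_7(33232930569601) = 16. At each level, the problem size is divided by 7, so it takes 16 divisions to reduce to a base case of size 1. The algorithm makes 8 recursive calls at each level.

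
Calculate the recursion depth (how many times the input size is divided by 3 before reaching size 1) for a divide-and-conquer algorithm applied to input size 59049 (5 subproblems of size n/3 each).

For divide and conquer with division factor 3:

Problem sizes at each level:
Level 0: 59049
Level 1: 19683
Level 2: 6561
Level 3: 2187
Level 4: 729
Level 5: 243
Level 6: 81
Level 7: 27
Level 8: 9
Level 9: 3
Level 10: 1

The root is level 0 and the size-1 base case is level 10 (the tree spans levels 0 through 10, i.e. 11 levels counting the root), so the depth is the number of divisions: log_3(59049) = 10

The recursion tree depth is log_3(59049) = 10. At each level, the problem size is divided by 3, so it takes 10 divisions to reduce to a base case of size 1. The algorithm makes 5 recursive calls at each level.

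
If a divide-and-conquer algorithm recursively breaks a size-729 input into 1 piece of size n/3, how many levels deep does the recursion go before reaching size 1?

For divide and conquer with division factor 3:

Problem sizes at each level:
Level 0: 729
Level 1: 243
Level 2: 81
Level 3: 27
Level 4: 9
Level 5: 3
Level 6: 1

The root is level 0 and the size-1 base case is level 6 (the tree spans levels 0 through 6, i.e. 7 levels counting the root), so the depth is the number of divisions: log_3(729) = 6

The recursion tree depth is log_3(729) = 6. At each level, the problem size is divided by 3, so it takes 6 divisions to reduce to a base case of size 1. The algorithm makes 1 recursive call at each level.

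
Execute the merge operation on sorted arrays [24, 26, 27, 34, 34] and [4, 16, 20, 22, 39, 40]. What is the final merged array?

Merging process:

Compare 24 vs 4: take 4 from right. Merged: [4]
Compare 24 vs 16: take 16 from right. Merged: [4, 16]
Compare 24 vs 20: take 20 from right. Merged: [4, 16, 20]
Compare 24 vs 22: take 22 from right. Merged: [4, 16, 20, 22]
Compare 24 vs 39: take 24 from left. Merged: [4, 16, 20, 22, 24]
Compare 26 vs 39: take 26 from left. Merged: [4, 16, 20, 22, 24, 26]
Compare 27 vs 39: take 27 from left. Merged: [4, 16, 20, 22, 24, 26, 27]
Compare 34 vs 39: take 34 from left. Merged: [4, 16, 20, 22, 24, 26, 27, 34]
Compare 34 vs 39: take 34 from left. Merged: [4, 16, 20, 22, 24, 26, 27, 34, 34]
Append remaining from right: [39, 40]. Merged: [4, 16, 20, 22, 24, 26, 27, 34, 34, 39, 40]

Final merged array: [4, 16, 20, 22, 24, 26, 27, 34, 34, 39, 40]
Total comparisons: 9

The merged array is [4, 16, 20, 22, 24, 26, 27, 34, 34, 39, 40], requiring 9 comparisons. The merge step runs in O(n) time where n is the total number of elements.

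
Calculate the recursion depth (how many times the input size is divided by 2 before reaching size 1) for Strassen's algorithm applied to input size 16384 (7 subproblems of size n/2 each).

For divide and conquer with division factor 2:

Problem sizes at each level:
Level 0: 16384
Level 1: 8192
Level 2: 4096
Level 3: 2048
Level 4: 1024
Level 5: 512
Level 6: 256
Level 7: 128
Level 8: 64
Level 9: 32
Level 10: 16
Level 11: 8
Level 12: 4
Level 13: 2
Level 14: 1

The root is level 0 and the size-1 base case is level 14 (the tree spans levels 0 through 14, i.e. 15 levels counting the root), so the depth is the number of divisions: log_2(16384) = 14

The recursion tree depth is log_2(16384) = 14. At each level, the problem size is divided by 2, so it takes 14 divisions to reduce to a base case of size 1. The algorithm makes 7 recursive calls at each level.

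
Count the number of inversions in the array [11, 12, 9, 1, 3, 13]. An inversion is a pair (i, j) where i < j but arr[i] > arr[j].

Finding inversions in [11, 12, 9, 1, 3, 13]:

(0, 2): arr[0]=11 > arr[2]=9
(0, 3): arr[0]=11 > arr[3]=1
(0, 4): arr[0]=11 > arr[4]=3
(1, 2): arr[1]=12 > arr[2]=9
(1, 3): arr[1]=12 > arr[3]=1
(1, 4): arr[1]=12 > arr[4]=3
(2, 3): arr[2]=9 > arr[3]=1
(2, 4): arr[2]=9 > arr[4]=3

Total inversions: 8

The array has 8 inversion(s): (0,2), (0,3), (0,4), (1,2), (1,3), (1,4), (2,3), (2,4). Each pair (i,j) satisfies i < j and arr[i] > arr[j].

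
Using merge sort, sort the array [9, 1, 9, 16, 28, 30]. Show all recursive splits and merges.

Merge sort trace:

Split: [9, 1, 9, 16, 28, 30] -> [9, 1, 9] and [16, 28, 30]
  Split: [9, 1, 9] -> [9] and [1, 9]
    Split: [1, 9] -> [1] and [9]
    Merge: [1] + [9] -> [1, 9]
  Merge: [9] + [1, 9] -> [1, 9, 9]
  Split: [16, 28, 30] -> [16] and [28, 30]
    Split: [28, 30] -> [28] and [30]
    Merge: [28] + [30] -> [28, 30]
  Merge: [16] + [28, 30] -> [16, 28, 30]
Merge: [1, 9, 9] + [16, 28, 30] -> [1, 9, 9, 16, 28, 30]

Final sorted array: [1, 9, 9, 16, 28, 30]

The merge sort proceeds by recursively splitting the array and merging sorted halves.
After all merges, the sorted array is [1, 9, 9, 16, 28, 30].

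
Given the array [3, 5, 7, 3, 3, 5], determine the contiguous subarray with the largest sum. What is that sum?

Using Kadane's algorithm on [3, 5, 7, 3, 3, 5]:

Scanning through the array:
Position 1 (value 5): max_ending_here = 8, max_so_far = 8
Position 2 (value 7): max_ending_here = 15, max_so_far = 15
Position 3 (value 3): max_ending_here = 18, max_so_far = 18
Position 4 (value 3): max_ending_here = 21, max_so_far = 21
Position 5 (value 5): max_ending_here = 26, max_so_far = 26

Maximum subarray: [3, 5, 7, 3, 3, 5]
Maximum sum: 26

The maximum subarray is [3, 5, 7, 3, 3, 5] with sum 26. This subarray runs from index 0 to index 5.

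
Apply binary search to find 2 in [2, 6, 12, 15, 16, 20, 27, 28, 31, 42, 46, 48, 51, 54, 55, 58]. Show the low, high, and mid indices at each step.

Binary search for 2 in [2, 6, 12, 15, 16, 20, 27, 28, 31, 42, 46, 48, 51, 54, 55, 58]:

lo=0, hi=15, mid=7, arr[mid]=28 -> 28 > 2, search left half
lo=0, hi=6, mid=3, arr[mid]=15 -> 15 > 2, search left half
lo=0, hi=2, mid=1, arr[mid]=6 -> 6 > 2, search left half
lo=0, hi=0, mid=0, arr[mid]=2 -> Found target at index 0!

Binary search finds 2 at index 0 after 4 comparisons. The search repeatedly halves the search space by comparing with the middle element.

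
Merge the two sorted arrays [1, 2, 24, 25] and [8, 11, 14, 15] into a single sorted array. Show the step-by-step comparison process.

Merging process:

Compare 1 vs 8: take 1 from left. Merged: [1]
Compare 2 vs 8: take 2 from left. Merged: [1, 2]
Compare 24 vs 8: take 8 from right. Merged: [1, 2, 8]
Compare 24 vs 11: take 11 from right. Merged: [1, 2, 8, 11]
Compare 24 vs 14: take 14 from right. Merged: [1, 2, 8, 11, 14]
Compare 24 vs 15: take 15 from right. Merged: [1, 2, 8, 11, 14, 15]
Append remaining from left: [24, 25]. Merged: [1, 2, 8, 11, 14, 15, 24, 25]

Final merged array: [1, 2, 8, 11, 14, 15, 24, 25]
Total comparisons: 6

The merged array is [1, 2, 8, 11, 14, 15, 24, 25], requiring 6 comparisons. The merge step runs in O(n) time where n is the total number of elements.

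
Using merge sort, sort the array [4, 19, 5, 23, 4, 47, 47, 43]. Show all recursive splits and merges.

Merge sort trace:

Split: [4, 19, 5, 23, 4, 47, 47, 43] -> [4, 19, 5, 23] and [4, 47, 47, 43]
  Split: [4, 19, 5, 23] -> [4, 19] and [5, 23]
    Split: [4, 19] -> [4] and [19]
    Merge: [4] + [19] -> [4, 19]
    Split: [5, 23] -> [5] and [23]
    Merge: [5] + [23] -> [5, 23]
  Merge: [4, 19] + [5, 23] -> [4, 5, 19, 23]
  Split: [4, 47, 47, 43] -> [4, 47] and [47, 43]
    Split: [4, 47] -> [4] and [47]
    Merge: [4] + [47] -> [4, 47]
    Split: [47, 43] -> [47] and [43]
    Merge: [47] + [43] -> [43, 47]
  Merge: [4, 47] + [43, 47] -> [4, 43, 47, 47]
Merge: [4, 5, 19, 23] + [4, 43, 47, 47] -> [4, 4, 5, 19, 23, 43, 47, 47]

Final sorted array: [4, 4, 5, 19, 23, 43, 47, 47]

The merge sort proceeds by recursively splitting the array and merging sorted halves.
After all merges, the sorted array is [4, 4, 5, 19, 23, 43, 47, 47].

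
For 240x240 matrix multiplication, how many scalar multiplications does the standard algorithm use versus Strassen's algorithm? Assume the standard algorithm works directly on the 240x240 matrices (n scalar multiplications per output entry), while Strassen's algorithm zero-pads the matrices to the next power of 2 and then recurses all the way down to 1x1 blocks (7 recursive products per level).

Matrix multiplication for 240x240 matrices:

Strassen's algorithm requires power-of-2 dimensions. Pad 240x240 to 256x256 (next power of 2).

Standard algorithm: 240^3 = 13824000 multiplications
Strassen's algorithm: 7^(log2(256)) = 7^8 = 5764801 multiplications
Savings: 13824000 - 5764801 = 8059199 multiplications

Standard: 13824000 multiplications (240^3). Strassen: 5764801 multiplications (7^8, after padding to 256x256). Strassen reduces 8 recursive multiplications to 7 at each level.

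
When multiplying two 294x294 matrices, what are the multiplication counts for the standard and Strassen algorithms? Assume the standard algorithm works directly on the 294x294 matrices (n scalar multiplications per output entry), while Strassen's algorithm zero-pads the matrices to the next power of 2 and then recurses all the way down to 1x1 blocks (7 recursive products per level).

Matrix multiplication for 294x294 matrices:

Strassen's algorithm requires power-of-2 dimensions. Pad 294x294 to 512x512 (next power of 2).

Standard algorithm: 294^3 = 25412184 multiplications
Strassen's algorithm: 7^(log2(512)) = 7^9 = 40353607 multiplications
Difference: 25412184 - 40353607 = -14941423 (Strassen uses MORE here due to padding overhead — for small or just-over-power-of-2 n, padding can outweigh the per-level savings)

Standard: 25412184 multiplications (294^3). Strassen: 40353607 multiplications (7^9, after padding to 512x512). Strassen reduces 8 recursive multiplications to 7 at each level.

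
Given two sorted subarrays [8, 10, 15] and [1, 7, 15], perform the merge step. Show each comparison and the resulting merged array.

Merging process:

Compare 8 vs 1: take 1 from right. Merged: [1]
Compare 8 vs 7: take 7 from right. Merged: [1, 7]
Compare 8 vs 15: take 8 from left. Merged: [1, 7, 8]
Compare 10 vs 15: take 10 from left. Merged: [1, 7, 8, 10]
Compare 15 vs 15: take 15 from left. Merged: [1, 7, 8, 10, 15]
Append remaining from right: [15]. Merged: [1, 7, 8, 10, 15, 15]

Final merged array: [1, 7, 8, 10, 15, 15]
Total comparisons: 5

The merged array is [1, 7, 8, 10, 15, 15], requiring 5 comparisons. The merge step runs in O(n) time where n is the total number of elements.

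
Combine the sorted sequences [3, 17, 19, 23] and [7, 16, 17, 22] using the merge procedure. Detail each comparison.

Merging process:

Compare 3 vs 7: take 3 from left. Merged: [3]
Compare 17 vs 7: take 7 from right. Merged: [3, 7]
Compare 17 vs 16: take 16 from right. Merged: [3, 7, 16]
Compare 17 vs 17: take 17 from left. Merged: [3, 7, 16, 17]
Compare 19 vs 17: take 17 from right. Merged: [3, 7, 16, 17, 17]
Compare 19 vs 22: take 19 from left. Merged: [3, 7, 16, 17, 17, 19]
Compare 23 vs 22: take 22 from right. Merged: [3, 7, 16, 17, 17, 19, 22]
Append remaining from left: [23]. Merged: [3, 7, 16, 17, 17, 19, 22, 23]

Final merged array: [3, 7, 16, 17, 17, 19, 22, 23]
Total comparisons: 7

The merged array is [3, 7, 16, 17, 17, 19, 22, 23], requiring 7 comparisons. The merge step runs in O(n) time where n is the total number of elements.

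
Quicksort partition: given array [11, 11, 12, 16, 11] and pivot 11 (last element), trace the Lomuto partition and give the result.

Lomuto partition with pivot = 11:

Initial array: [11, 11, 12, 16, 11]

arr[0]=11 <= 11: swap with position 0, array becomes [11, 11, 12, 16, 11]
arr[1]=11 <= 11: swap with position 1, array becomes [11, 11, 12, 16, 11]
arr[2]=12 > 11: no swap
arr[3]=16 > 11: no swap

Place pivot at position 2: [11, 11, 11, 16, 12]
Pivot position: 2

After partitioning with pivot 11, the array becomes [11, 11, 11, 16, 12]. The pivot is placed at index 2. All elements to the left of the pivot are <= 11, and all elements to the right are > 11.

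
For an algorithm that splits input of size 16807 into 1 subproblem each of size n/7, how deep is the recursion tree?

For divide and conquer with division factor 7:

Problem sizes at each level:
Level 0: 16807
Level 1: 2401
Level 2: 343
Level 3: 49
Level 4: 7
Level 5: 1

The root is level 0 and the size-1 base case is level 5 (the tree spans levels 0 through 5, i.e. 6 levels counting the root), so the depth is the number of divisions: log_7(16807) = 5

The recursion tree depth is log_7(16807) = 5. At each level, the problem size is divided by 7, so it takes 5 divisions to reduce to a base case of size 1. The algorithm makes 1 recursive call at each level.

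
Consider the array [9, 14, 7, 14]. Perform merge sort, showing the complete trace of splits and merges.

Merge sort trace:

Split: [9, 14, 7, 14] -> [9, 14] and [7, 14]
  Split: [9, 14] -> [9] and [14]
  Merge: [9] + [14] -> [9, 14]
  Split: [7, 14] -> [7] and [14]
  Merge: [7] + [14] -> [7, 14]
Merge: [9, 14] + [7, 14] -> [7, 9, 14, 14]

Final sorted array: [7, 9, 14, 14]

The merge sort proceeds by recursively splitting the array and merging sorted halves.
After all merges, the sorted array is [7, 9, 14, 14].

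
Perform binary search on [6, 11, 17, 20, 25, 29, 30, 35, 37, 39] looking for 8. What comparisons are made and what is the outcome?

Binary search for 8 in [6, 11, 17, 20, 25, 29, 30, 35, 37, 39]:

lo=0, hi=9, mid=4, arr[mid]=25 -> 25 > 8, search left half
lo=0, hi=3, mid=1, arr[mid]=11 -> 11 > 8, search left half
lo=0, hi=0, mid=0, arr[mid]=6 -> 6 < 8, search right half
lo=1 > hi=0, target 8 not found

Binary search determines that 8 is not in the array after 3 comparisons. The search space was exhausted without finding the target.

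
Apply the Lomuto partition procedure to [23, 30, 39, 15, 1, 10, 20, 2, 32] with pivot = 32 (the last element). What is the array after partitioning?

Lomuto partition with pivot = 32:

Initial array: [23, 30, 39, 15, 1, 10, 20, 2, 32]

arr[0]=23 <= 32: swap with position 0, array becomes [23, 30, 39, 15, 1, 10, 20, 2, 32]
arr[1]=30 <= 32: swap with position 1, array becomes [23, 30, 39, 15, 1, 10, 20, 2, 32]
arr[2]=39 > 32: no swap
arr[3]=15 <= 32: swap with position 2, array becomes [23, 30, 15, 39, 1, 10, 20, 2, 32]
arr[4]=1 <= 32: swap with position 3, array becomes [23, 30, 15, 1, 39, 10, 20, 2, 32]
arr[5]=10 <= 32: swap with position 4, array becomes [23, 30, 15, 1, 10, 39, 20, 2, 32]
arr[6]=20 <= 32: swap with position 5, array becomes [23, 30, 15, 1, 10, 20, 39, 2, 32]
arr[7]=2 <= 32: swap with position 6, array becomes [23, 30, 15, 1, 10, 20, 2, 39, 32]

Place pivot at position 7: [23, 30, 15, 1, 10, 20, 2, 32, 39]
Pivot position: 7

After partitioning with pivot 32, the array becomes [23, 30, 15, 1, 10, 20, 2, 32, 39]. The pivot is placed at index 7. All elements to the left of the pivot are <= 32, and all elements to the right are > 32.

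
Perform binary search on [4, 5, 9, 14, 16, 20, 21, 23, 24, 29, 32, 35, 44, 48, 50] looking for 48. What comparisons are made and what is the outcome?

Binary search for 48 in [4, 5, 9, 14, 16, 20, 21, 23, 24, 29, 32, 35, 44, 48, 50]:

lo=0, hi=14, mid=7, arr[mid]=23 -> 23 < 48, search right half
lo=8, hi=14, mid=11, arr[mid]=35 -> 35 < 48, search right half
lo=12, hi=14, mid=13, arr[mid]=48 -> Found target at index 13!

Binary search finds 48 at index 13 after 3 comparisons. The search repeatedly halves the search space by comparing with the middle element.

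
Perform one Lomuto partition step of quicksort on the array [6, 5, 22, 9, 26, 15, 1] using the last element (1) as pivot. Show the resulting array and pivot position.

Lomuto partition with pivot = 1:

Initial array: [6, 5, 22, 9, 26, 15, 1]

arr[0]=6 > 1: no swap
arr[1]=5 > 1: no swap
arr[2]=22 > 1: no swap
arr[3]=9 > 1: no swap
arr[4]=26 > 1: no swap
arr[5]=15 > 1: no swap

Place pivot at position 0: [1, 5, 22, 9, 26, 15, 6]
Pivot position: 0

After partitioning with pivot 1, the array becomes [1, 5, 22, 9, 26, 15, 6]. The pivot is placed at index 0. All elements to the left of the pivot are <= 1, and all elements to the right are > 1.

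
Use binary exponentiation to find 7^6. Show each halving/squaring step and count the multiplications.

Computing 7^6 by squaring (build up from 7^1; each line after the first costs one multiplication):

7^1 = 7
7^2 = (7^1)^2 = 7^2 = 49
7^3 = 7 * 7^2 = 7 * 49 = 343
7^6 = (7^3)^2 = 343^2 = 117649

Result: 117649
Multiplications needed: 3 (3 lines after 7^1)

7^6 = 117649. Using exponentiation by squaring, this requires 3 multiplications. The key idea: if the exponent is even, square the half-power; if odd, multiply by the base once.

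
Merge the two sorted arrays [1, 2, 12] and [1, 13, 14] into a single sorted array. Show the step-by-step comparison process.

Merging process:

Compare 1 vs 1: take 1 from left. Merged: [1]
Compare 2 vs 1: take 1 from right. Merged: [1, 1]
Compare 2 vs 13: take 2 from left. Merged: [1, 1, 2]
Compare 12 vs 13: take 12 from left. Merged: [1, 1, 2, 12]
Append remaining from right: [13, 14]. Merged: [1, 1, 2, 12, 13, 14]

Final merged array: [1, 1, 2, 12, 13, 14]
Total comparisons: 4

The merged array is [1, 1, 2, 12, 13, 14], requiring 4 comparisons. The merge step runs in O(n) time where n is the total number of elements.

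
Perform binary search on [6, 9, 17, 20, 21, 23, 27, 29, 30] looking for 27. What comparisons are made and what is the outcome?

Binary search for 27 in [6, 9, 17, 20, 21, 23, 27, 29, 30]:

lo=0, hi=8, mid=4, arr[mid]=21 -> 21 < 27, search right half
lo=5, hi=8, mid=6, arr[mid]=27 -> Found target at index 6!

Binary search finds 27 at index 6 after 2 comparisons. The search repeatedly halves the search space by comparing with the middle element.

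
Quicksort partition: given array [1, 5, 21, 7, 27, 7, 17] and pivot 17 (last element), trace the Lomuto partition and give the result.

Lomuto partition with pivot = 17:

Initial array: [1, 5, 21, 7, 27, 7, 17]

arr[0]=1 <= 17: swap with position 0, array becomes [1, 5, 21, 7, 27, 7, 17]
arr[1]=5 <= 17: swap with position 1, array becomes [1, 5, 21, 7, 27, 7, 17]
arr[2]=21 > 17: no swap
arr[3]=7 <= 17: swap with position 2, array becomes [1, 5, 7, 21, 27, 7, 17]
arr[4]=27 > 17: no swap
arr[5]=7 <= 17: swap with position 3, array becomes [1, 5, 7, 7, 27, 21, 17]

Place pivot at position 4: [1, 5, 7, 7, 17, 21, 27]
Pivot position: 4

After partitioning with pivot 17, the array becomes [1, 5, 7, 7, 17, 21, 27]. The pivot is placed at index 4. All elements to the left of the pivot are <= 17, and all elements to the right are > 17.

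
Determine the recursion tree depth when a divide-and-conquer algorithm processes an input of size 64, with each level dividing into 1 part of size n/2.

For divide and conquer with division factor 2:

Problem sizes at each level:
Level 0: 64
Level 1: 32
Level 2: 16
Level 3: 8
Level 4: 4
Level 5: 2
Level 6: 1

The root is level 0 and the size-1 base case is level 6 (the tree spans levels 0 through 6, i.e. 7 levels counting the root), so the depth is the number of divisions: log_2(64) = 6

The recursion tree depth is log_2(64) = 6. At each level, the problem size is divided by 2, so it takes 6 divisions to reduce to a base case of size 1. The algorithm makes 1 recursive call at each level.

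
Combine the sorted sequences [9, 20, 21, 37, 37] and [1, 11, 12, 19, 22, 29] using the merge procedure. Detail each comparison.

Merging process:

Compare 9 vs 1: take 1 from right. Merged: [1]
Compare 9 vs 11: take 9 from left. Merged: [1, 9]
Compare 20 vs 11: take 11 from right. Merged: [1, 9, 11]
Compare 20 vs 12: take 12 from right. Merged: [1, 9, 11, 12]
Compare 20 vs 19: take 19 from right. Merged: [1, 9, 11, 12, 19]
Compare 20 vs 22: take 20 from left. Merged: [1, 9, 11, 12, 19, 20]
Compare 21 vs 22: take 21 from left. Merged: [1, 9, 11, 12, 19, 20, 21]
Compare 37 vs 22: take 22 from right. Merged: [1, 9, 11, 12, 19, 20, 21, 22]
Compare 37 vs 29: take 29 from right. Merged: [1, 9, 11, 12, 19, 20, 21, 22, 29]
Append remaining from left: [37, 37]. Merged: [1, 9, 11, 12, 19, 20, 21, 22, 29, 37, 37]

Final merged array: [1, 9, 11, 12, 19, 20, 21, 22, 29, 37, 37]
Total comparisons: 9

The merged array is [1, 9, 11, 12, 19, 20, 21, 22, 29, 37, 37], requiring 9 comparisons. The merge step runs in O(n) time where n is the total number of elements.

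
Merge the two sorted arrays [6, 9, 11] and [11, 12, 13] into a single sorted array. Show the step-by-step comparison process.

Merging process:

Compare 6 vs 11: take 6 from left. Merged: [6]
Compare 9 vs 11: take 9 from left. Merged: [6, 9]
Compare 11 vs 11: take 11 from left. Merged: [6, 9, 11]
Append remaining from right: [11, 12, 13]. Merged: [6, 9, 11, 11, 12, 13]

Final merged array: [6, 9, 11, 11, 12, 13]
Total comparisons: 3

The merged array is [6, 9, 11, 11, 12, 13], requiring 3 comparisons. The merge step runs in O(n) time where n is the total number of elements.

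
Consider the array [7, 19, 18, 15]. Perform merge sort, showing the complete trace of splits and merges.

Merge sort trace:

Split: [7, 19, 18, 15] -> [7, 19] and [18, 15]
  Split: [7, 19] -> [7] and [19]
  Merge: [7] + [19] -> [7, 19]
  Split: [18, 15] -> [18] and [15]
  Merge: [18] + [15] -> [15, 18]
Merge: [7, 19] + [15, 18] -> [7, 15, 18, 19]

Final sorted array: [7, 15, 18, 19]

The merge sort proceeds by recursively splitting the array and merging sorted halves.
After all merges, the sorted array is [7, 15, 18, 19].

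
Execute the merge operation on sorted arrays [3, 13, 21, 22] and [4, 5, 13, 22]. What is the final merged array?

Merging process:

Compare 3 vs 4: take 3 from left. Merged: [3]
Compare 13 vs 4: take 4 from right. Merged: [3, 4]
Compare 13 vs 5: take 5 from right. Merged: [3, 4, 5]
Compare 13 vs 13: take 13 from left. Merged: [3, 4, 5, 13]
Compare 21 vs 13: take 13 from right. Merged: [3, 4, 5, 13, 13]
Compare 21 vs 22: take 21 from left. Merged: [3, 4, 5, 13, 13, 21]
Compare 22 vs 22: take 22 from left. Merged: [3, 4, 5, 13, 13, 21, 22]
Append remaining from right: [22]. Merged: [3, 4, 5, 13, 13, 21, 22, 22]

Final merged array: [3, 4, 5, 13, 13, 21, 22, 22]
Total comparisons: 7

The merged array is [3, 4, 5, 13, 13, 21, 22, 22], requiring 7 comparisons. The merge step runs in O(n) time where n is the total number of elements.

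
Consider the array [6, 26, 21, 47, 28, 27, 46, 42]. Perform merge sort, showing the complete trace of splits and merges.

Merge sort trace:

Split: [6, 26, 21, 47, 28, 27, 46, 42] -> [6, 26, 21, 47] and [28, 27, 46, 42]
  Split: [6, 26, 21, 47] -> [6, 26] and [21, 47]
    Split: [6, 26] -> [6] and [26]
    Merge: [6] + [26] -> [6, 26]
    Split: [21, 47] -> [21] and [47]
    Merge: [21] + [47] -> [21, 47]
  Merge: [6, 26] + [21, 47] -> [6, 21, 26, 47]
  Split: [28, 27, 46, 42] -> [28, 27] and [46, 42]
    Split: [28, 27] -> [28] and [27]
    Merge: [28] + [27] -> [27, 28]
    Split: [46, 42] -> [46] and [42]
    Merge: [46] + [42] -> [42, 46]
  Merge: [27, 28] + [42, 46] -> [27, 28, 42, 46]
Merge: [6, 21, 26, 47] + [27, 28, 42, 46] -> [6, 21, 26, 27, 28, 42, 46, 47]

Final sorted array: [6, 21, 26, 27, 28, 42, 46, 47]

The merge sort proceeds by recursively splitting the array and merging sorted halves.
After all merges, the sorted array is [6, 21, 26, 27, 28, 42, 46, 47].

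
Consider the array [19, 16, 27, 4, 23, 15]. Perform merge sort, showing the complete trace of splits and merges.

Merge sort trace:

Split: [19, 16, 27, 4, 23, 15] -> [19, 16, 27] and [4, 23, 15]
  Split: [19, 16, 27] -> [19] and [16, 27]
    Split: [16, 27] -> [16] and [27]
    Merge: [16] + [27] -> [16, 27]
  Merge: [19] + [16, 27] -> [16, 19, 27]
  Split: [4, 23, 15] -> [4] and [23, 15]
    Split: [23, 15] -> [23] and [15]
    Merge: [23] + [15] -> [15, 23]
  Merge: [4] + [15, 23] -> [4, 15, 23]
Merge: [16, 19, 27] + [4, 15, 23] -> [4, 15, 16, 19, 23, 27]

Final sorted array: [4, 15, 16, 19, 23, 27]

The merge sort proceeds by recursively splitting the array and merging sorted halves.
After all merges, the sorted array is [4, 15, 16, 19, 23, 27].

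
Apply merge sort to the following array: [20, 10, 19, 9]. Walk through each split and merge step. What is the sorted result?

Merge sort trace:

Split: [20, 10, 19, 9] -> [20, 10] and [19, 9]
  Split: [20, 10] -> [20] and [10]
  Merge: [20] + [10] -> [10, 20]
  Split: [19, 9] -> [19] and [9]
  Merge: [19] + [9] -> [9, 19]
Merge: [10, 20] + [9, 19] -> [9, 10, 19, 20]

Final sorted array: [9, 10, 19, 20]

The merge sort proceeds by recursively splitting the array and merging sorted halves.
After all merges, the sorted array is [9, 10, 19, 20].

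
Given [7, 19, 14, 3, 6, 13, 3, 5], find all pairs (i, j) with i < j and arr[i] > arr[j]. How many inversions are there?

Finding inversions in [7, 19, 14, 3, 6, 13, 3, 5]:

(0, 3): arr[0]=7 > arr[3]=3
(0, 4): arr[0]=7 > arr[4]=6
(0, 6): arr[0]=7 > arr[6]=3
(0, 7): arr[0]=7 > arr[7]=5
(1, 2): arr[1]=19 > arr[2]=14
(1, 3): arr[1]=19 > arr[3]=3
(1, 4): arr[1]=19 > arr[4]=6
(1, 5): arr[1]=19 > arr[5]=13
(1, 6): arr[1]=19 > arr[6]=3
(1, 7): arr[1]=19 > arr[7]=5
(2, 3): arr[2]=14 > arr[3]=3
(2, 4): arr[2]=14 > arr[4]=6
(2, 5): arr[2]=14 > arr[5]=13
(2, 6): arr[2]=14 > arr[6]=3
(2, 7): arr[2]=14 > arr[7]=5
(4, 6): arr[4]=6 > arr[6]=3
(4, 7): arr[4]=6 > arr[7]=5
(5, 6): arr[5]=13 > arr[6]=3
(5, 7): arr[5]=13 > arr[7]=5

Total inversions: 19

The array has 19 inversion(s): (0,3), (0,4), (0,6), (0,7), (1,2), (1,3), (1,4), (1,5), (1,6), (1,7), (2,3), (2,4), (2,5), (2,6), (2,7), (4,6), (4,7), (5,6), (5,7). Each pair (i,j) satisfies i < j and arr[i] > arr[j].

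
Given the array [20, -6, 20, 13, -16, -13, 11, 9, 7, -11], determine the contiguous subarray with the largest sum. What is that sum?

Using Kadane's algorithm on [20, -6, 20, 13, -16, -13, 11, 9, 7, -11]:

Scanning through the array:
Position 1 (value -6): max_ending_here = 14, max_so_far = 20
Position 2 (value 20): max_ending_here = 34, max_so_far = 34
Position 3 (value 13): max_ending_here = 47, max_so_far = 47
Position 4 (value -16): max_ending_here = 31, max_so_far = 47
Position 5 (value -13): max_ending_here = 18, max_so_far = 47
Position 6 (value 11): max_ending_here = 29, max_so_far = 47
Position 7 (value 9): max_ending_here = 38, max_so_far = 47
Position 8 (value 7): max_ending_here = 45, max_so_far = 47
Position 9 (value -11): max_ending_here = 34, max_so_far = 47

Maximum subarray: [20, -6, 20, 13]
Maximum sum: 47

The maximum subarray is [20, -6, 20, 13] with sum 47. This subarray runs from index 0 to index 3.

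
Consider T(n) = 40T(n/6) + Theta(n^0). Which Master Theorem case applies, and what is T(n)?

Master Theorem for T(n) = 40T(n/6) + O(n^0):

a = 40, b = 6, c = 0
log_b(a) = log_6(40) = 2.0588

Case 1: c = 0 < log_6(40) = 2.0588
T(n) = O(n^(log_6 40))

For T(n) = 40T(n/6) + O(n^0): log_6(40) = 2.0588. This is Case 1 of the Master Theorem (c < log_b(a), work dominated by leaves), giving O(n^(log_6 40)).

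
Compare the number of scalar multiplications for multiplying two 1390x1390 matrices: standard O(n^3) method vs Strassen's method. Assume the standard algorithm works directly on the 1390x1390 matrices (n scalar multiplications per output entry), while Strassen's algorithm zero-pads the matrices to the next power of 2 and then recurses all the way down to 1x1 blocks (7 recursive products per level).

Matrix multiplication for 1390x1390 matrices:

Strassen's algorithm requires power-of-2 dimensions. Pad 1390x1390 to 2048x2048 (next power of 2).

Standard algorithm: 1390^3 = 2685619000 multiplications
Strassen's algorithm: 7^(log2(2048)) = 7^11 = 1977326743 multiplications
Savings: 2685619000 - 1977326743 = 708292257 multiplications

Standard: 2685619000 multiplications (1390^3). Strassen: 1977326743 multiplications (7^11, after padding to 2048x2048). Strassen reduces 8 recursive multiplications to 7 at each level.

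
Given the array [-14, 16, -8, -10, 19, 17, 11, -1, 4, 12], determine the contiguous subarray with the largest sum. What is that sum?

Using Kadane's algorithm on [-14, 16, -8, -10, 19, 17, 11, -1, 4, 12]:

Scanning through the array:
Position 1 (value 16): max_ending_here = 16, max_so_far = 16
Position 2 (value -8): max_ending_here = 8, max_so_far = 16
Position 3 (value -10): max_ending_here = -2, max_so_far = 16
Position 4 (value 19): max_ending_here = 19, max_so_far = 19
Position 5 (value 17): max_ending_here = 36, max_so_far = 36
Position 6 (value 11): max_ending_here = 47, max_so_far = 47
Position 7 (value -1): max_ending_here = 46, max_so_far = 47
Position 8 (value 4): max_ending_here = 50, max_so_far = 50
Position 9 (value 12): max_ending_here = 62, max_so_far = 62

Maximum subarray: [19, 17, 11, -1, 4, 12]
Maximum sum: 62

The maximum subarray is [19, 17, 11, -1, 4, 12] with sum 62. This subarray runs from index 4 to index 9.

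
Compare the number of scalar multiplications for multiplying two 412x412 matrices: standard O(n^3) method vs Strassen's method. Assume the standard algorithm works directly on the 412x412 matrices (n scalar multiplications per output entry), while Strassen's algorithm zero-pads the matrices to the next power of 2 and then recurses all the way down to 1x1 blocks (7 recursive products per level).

Matrix multiplication for 412x412 matrices:

Strassen's algorithm requires power-of-2 dimensions. Pad 412x412 to 512x512 (next power of 2).

Standard algorithm: 412^3 = 69934528 multiplications
Strassen's algorithm: 7^(log2(512)) = 7^9 = 40353607 multiplications
Savings: 69934528 - 40353607 = 29580921 multiplications

Standard: 69934528 multiplications (412^3). Strassen: 40353607 multiplications (7^9, after padding to 512x512). Strassen reduces 8 recursive multiplications to 7 at each level.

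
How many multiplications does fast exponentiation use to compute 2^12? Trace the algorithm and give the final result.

Computing 2^12 by squaring (build up from 2^1; each line after the first costs one multiplication):

2^1 = 2
2^2 = (2^1)^2 = 2^2 = 4
2^3 = 2 * 2^2 = 2 * 4 = 8
2^6 = (2^3)^2 = 8^2 = 64
2^12 = (2^6)^2 = 64^2 = 4096

Result: 4096
Multiplications needed: 4 (4 lines after 2^1)

2^12 = 4096. Using exponentiation by squaring, this requires 4 multiplications. The key idea: if the exponent is even, square the half-power; if odd, multiply by the base once.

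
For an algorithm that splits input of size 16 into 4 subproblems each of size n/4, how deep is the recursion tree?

For divide and conquer with division factor 4:

Problem sizes at each level:
Level 0: 16
Level 1: 4
Level 2: 1

The root is level 0 and the size-1 base case is level 2 (the tree spans levels 0 through 2, i.e. 3 levels counting the root), so the depth is the number of divisions: log_4(16) = 2

The recursion tree depth is log_4(16) = 2. At each level, the problem size is divided by 4, so it takes 2 divisions to reduce to a base case of size 1. The algorithm makes 4 recursive calls at each level.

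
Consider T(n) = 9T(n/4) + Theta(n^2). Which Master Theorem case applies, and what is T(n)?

Master Theorem for T(n) = 9T(n/4) + O(n^2):

a = 9, b = 4, c = 2
log_b(a) = log_4(9) = 1.5850

Case 3: c = 2 > log_4(9) = 1.5850
T(n) = O(n^2) = O(n^2)

For T(n) = 9T(n/4) + O(n^2): log_4(9) = 1.5850. This is Case 3 of the Master Theorem (c > log_b(a), work dominated by root), giving O(n^2).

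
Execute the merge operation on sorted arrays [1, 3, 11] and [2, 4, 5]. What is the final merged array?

Merging process:

Compare 1 vs 2: take 1 from left. Merged: [1]
Compare 3 vs 2: take 2 from right. Merged: [1, 2]
Compare 3 vs 4: take 3 from left. Merged: [1, 2, 3]
Compare 11 vs 4: take 4 from right. Merged: [1, 2, 3, 4]
Compare 11 vs 5: take 5 from right. Merged: [1, 2, 3, 4, 5]
Append remaining from left: [11]. Merged: [1, 2, 3, 4, 5, 11]

Final merged array: [1, 2, 3, 4, 5, 11]
Total comparisons: 5

The merged array is [1, 2, 3, 4, 5, 11], requiring 5 comparisons. The merge step runs in O(n) time where n is the total number of elements.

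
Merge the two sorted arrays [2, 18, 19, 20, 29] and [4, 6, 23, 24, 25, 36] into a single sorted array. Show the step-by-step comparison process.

Merging process:

Compare 2 vs 4: take 2 from left. Merged: [2]
Compare 18 vs 4: take 4 from right. Merged: [2, 4]
Compare 18 vs 6: take 6 from right. Merged: [2, 4, 6]
Compare 18 vs 23: take 18 from left. Merged: [2, 4, 6, 18]
Compare 19 vs 23: take 19 from left. Merged: [2, 4, 6, 18, 19]
Compare 20 vs 23: take 20 from left. Merged: [2, 4, 6, 18, 19, 20]
Compare 29 vs 23: take 23 from right. Merged: [2, 4, 6, 18, 19, 20, 23]
Compare 29 vs 24: take 24 from right. Merged: [2, 4, 6, 18, 19, 20, 23, 24]
Compare 29 vs 25: take 25 from right. Merged: [2, 4, 6, 18, 19, 20, 23, 24, 25]
Compare 29 vs 36: take 29 from left. Merged: [2, 4, 6, 18, 19, 20, 23, 24, 25, 29]
Append remaining from right: [36]. Merged: [2, 4, 6, 18, 19, 20, 23, 24, 25, 29, 36]

Final merged array: [2, 4, 6, 18, 19, 20, 23, 24, 25, 29, 36]
Total comparisons: 10

The merged array is [2, 4, 6, 18, 19, 20, 23, 24, 25, 29, 36], requiring 10 comparisons. The merge step runs in O(n) time where n is the total number of elements.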